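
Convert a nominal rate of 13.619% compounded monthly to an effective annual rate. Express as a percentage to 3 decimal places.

14.502%

One year is 12 periods at 0.0113492 each: (1 + 0.0113492)^12 ≈ 1.145021.
EAR = 1.145021 − 1 ≈ 14.50210%.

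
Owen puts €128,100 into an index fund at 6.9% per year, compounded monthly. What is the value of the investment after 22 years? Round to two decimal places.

€581,996.02

Periodic rate = 6.9%/12 = 0.00575; periods = 12·22 = 264.
A = 128,100·(1 + 0.00575)^264 ≈ 128,100·4.54329449149 ≈ 581,996.0244.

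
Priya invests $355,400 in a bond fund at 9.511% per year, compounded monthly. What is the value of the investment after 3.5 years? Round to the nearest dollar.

Periodic rate = 9.511%/12 = 0.00792583; periods = 12·3.5 = 42.
A = 355,400·(1 + 0.09511/12)^42 ≈ 355,400·1.39315747222 ≈ 495,128.1656.

$495,128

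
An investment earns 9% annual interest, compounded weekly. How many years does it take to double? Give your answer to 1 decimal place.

7.7 years

(1 + 0.00173077)^(52t) = 2.
52t = ln 2 / ln(1 + 0.00173077) ≈ 0.69315/0.00172927 ≈ 400.8315.
t ≈ 7.7083.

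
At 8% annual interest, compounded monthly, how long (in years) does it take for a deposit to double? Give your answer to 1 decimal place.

(1 + 0.00666667)^(12t) = 2.
12t = ln 2 / ln(1 + 0.00666667) ≈ 0.69315/0.00664454 ≈ 104.3183.
t ≈ 8.6932.

8.7 years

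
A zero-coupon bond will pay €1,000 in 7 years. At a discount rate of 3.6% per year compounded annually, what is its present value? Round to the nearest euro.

Annual rate = 3.6% = 0.036; 7 periods.
P = 1,000/(1 + 0.036)^7 ≈ 1,000/1.28090903 ≈ 780.6956.

€781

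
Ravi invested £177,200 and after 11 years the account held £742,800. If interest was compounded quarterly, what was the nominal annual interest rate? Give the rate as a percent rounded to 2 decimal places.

13.24%

The 44-period growth factor is 742,800/177,200 = 4.19187.
r/4 = 4.19187^(1/44) − 1 ≈ 0.0331078, so r ≈ 4·0.0331078 = 13.24312%.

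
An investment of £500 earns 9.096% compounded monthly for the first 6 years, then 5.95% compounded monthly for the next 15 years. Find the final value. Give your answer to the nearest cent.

£2,097.72

After 6 years at 9.096%: 500 × 1.722371229 ≈ 861.1856.
Then 15 years at 5.95%: 861.1856 × 2.435847221 ≈ 2,097.7166.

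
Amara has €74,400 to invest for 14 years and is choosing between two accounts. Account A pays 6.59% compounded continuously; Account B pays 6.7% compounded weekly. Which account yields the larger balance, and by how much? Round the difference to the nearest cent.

Account A growth factor: e^(0.0659·14) = e^0.9226 ≈ 2.51582303371; balance ≈ 187,177.2337.
Account B growth factor: (1 + 0.067/52)^728 ≈ 2.5533244861; balance ≈ 189,967.3418.
Account B is larger by 2,790.1081.

Account B, by €2,790.11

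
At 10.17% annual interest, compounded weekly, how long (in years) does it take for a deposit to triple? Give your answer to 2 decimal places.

(1 + 0.00195577)^(52t) = 3.
52t = ln 3 / ln(1 + 0.00195577) ≈ 1.0986/0.00195386 ≈ 562.2781.
t ≈ 10.8130.

10.81 years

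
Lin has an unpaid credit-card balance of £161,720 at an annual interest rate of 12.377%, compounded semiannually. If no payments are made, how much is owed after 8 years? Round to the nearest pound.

£422,672

Periodic rate = 12.377%/2 = 0.061885; periods = 2·8 = 16.
A = 161,720·(1 + 0.061885)^16 ≈ 161,720·2.61360394643 ≈ 422,672.0302.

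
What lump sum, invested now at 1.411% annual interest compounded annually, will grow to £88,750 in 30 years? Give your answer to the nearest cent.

£58,293.00

Annual rate = 1.411% = 0.01411; 30 periods.
P = 88,750/(1 + 0.01411)^30 ≈ 88,750/1.522481267 ≈ 58,292.9997.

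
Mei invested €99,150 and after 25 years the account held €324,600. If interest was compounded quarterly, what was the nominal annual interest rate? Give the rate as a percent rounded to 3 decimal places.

4.772%

The 100-period growth factor is 324,600/99,150 = 3.27383.
r/4 = 3.27383^(1/100) − 1 ≈ 0.0119302, so r ≈ 4·0.0119302 = 4.77208%.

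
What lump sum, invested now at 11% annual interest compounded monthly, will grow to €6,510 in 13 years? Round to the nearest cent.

Periodic rate = 11%/12 = 0.00916667; 156 periods.
P = 6,510/(1 + 0.11/12)^156 ≈ 6,510/4.151566003 ≈ 1,568.0830.

€1,568.08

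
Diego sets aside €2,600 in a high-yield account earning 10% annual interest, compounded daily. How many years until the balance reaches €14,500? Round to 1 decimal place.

We need (1 + 0.000273973)^(365t) = 5.5769, so 365t = ln 5.5769 / ln 1.000274 ≈ 6273.8851.
t ≈ 6273.8851/365 = 17.1887 years.

17.2 years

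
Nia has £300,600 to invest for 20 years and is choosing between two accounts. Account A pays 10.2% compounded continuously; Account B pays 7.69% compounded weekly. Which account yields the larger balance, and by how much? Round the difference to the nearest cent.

Account A, by £914,011.78

A: e^(0.102·20) = e^2.04 ≈ 7.690609198879, so 300,600 × 7.690609198879 ≈ 2,311,797.1252.
B: (1 + 0.0769/52)^1040 ≈ 4.64998450465, so 300,600 × 4.64998450465 ≈ 1,397,785.3421.
Difference ≈ 914,011.7831 in favor of A.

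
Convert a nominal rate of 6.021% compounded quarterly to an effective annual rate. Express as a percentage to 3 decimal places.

One year is 4 periods at 0.0150525 each: (1 + 0.0150525)^4 ≈ 1.061583.
EAR = 1.061583 − 1 ≈ 6.15832%.

6.158%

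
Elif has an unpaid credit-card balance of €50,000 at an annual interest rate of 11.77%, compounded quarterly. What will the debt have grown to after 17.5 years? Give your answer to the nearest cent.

€380,714.82

Growth factor = (1 + 0.029425)^70 ≈ 7.61429632271.
A ≈ 50,000 × 7.61429632271 ≈ 380,714.8161.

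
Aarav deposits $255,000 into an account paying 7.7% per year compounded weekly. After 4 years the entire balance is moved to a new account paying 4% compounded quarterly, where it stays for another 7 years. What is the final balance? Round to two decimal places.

After 4 years at 7.7%: 255,000 × 1.36039103806 ≈ 346,899.7147.
Then 7 years at 4%: 346,899.7147 × 1.3212909669 ≈ 458,355.4595.

$458,355.46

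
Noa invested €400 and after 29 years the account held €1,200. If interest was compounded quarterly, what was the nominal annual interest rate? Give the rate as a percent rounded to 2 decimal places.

3.81%

The 116-period growth factor is 1,200/400 = 3.
r/4 = 3^(1/116) − 1 ≈ 0.00951579, so r ≈ 4·0.00951579 = 3.80631%.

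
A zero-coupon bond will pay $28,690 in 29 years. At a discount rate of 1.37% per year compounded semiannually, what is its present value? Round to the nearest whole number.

$19,310

Growth factor = (1 + 0.00685)^58 ≈ 1.4857882357.
P = 28,690/1.4857882357 ≈ 19,309.6158.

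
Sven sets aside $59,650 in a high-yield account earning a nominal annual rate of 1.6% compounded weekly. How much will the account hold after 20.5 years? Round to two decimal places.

Growth factor = (1 + 0.016/52)^1066 ≈ 1.3881189383.
A ≈ 59,650 × 1.3881189383 ≈ 82,801.2947.

$82,801.29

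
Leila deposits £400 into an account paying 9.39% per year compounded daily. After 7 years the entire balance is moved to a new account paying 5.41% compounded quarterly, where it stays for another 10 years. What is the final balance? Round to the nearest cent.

£1,320.88

After 7 years at 9.39%: 400 × 1.929412333 ≈ 771.7649.
Then 10 years at 5.41%: 771.7649 × 1.711506786 ≈ 1,320.8809.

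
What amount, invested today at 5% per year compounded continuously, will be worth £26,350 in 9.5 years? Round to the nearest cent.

£16,386.67

P = A·e^(−rt) = 26,350·e^(−0.475).
e^(−0.475) ≈ 0.62188505647, so P ≈ 16,386.6712.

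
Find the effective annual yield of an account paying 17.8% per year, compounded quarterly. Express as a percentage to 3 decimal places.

19.024%

One year is 4 periods at 0.0445 each: (1 + 0.0445)^4 ≈ 1.190238.
EAR = 1.190238 − 1 ≈ 19.02379%.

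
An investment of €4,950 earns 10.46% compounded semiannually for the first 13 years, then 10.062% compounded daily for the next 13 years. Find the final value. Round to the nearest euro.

€68,903

After 13 years at 10.46%: 4,950 × 3.7638198674 ≈ 18,630.9083.
Then 13 years at 10.062%: 18,630.9083 × 3.6983239697 ≈ 68,903.1349.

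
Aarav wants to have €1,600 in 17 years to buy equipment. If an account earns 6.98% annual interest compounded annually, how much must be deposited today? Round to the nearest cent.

Growth factor = (1 + 0.0698)^17 ≈ 3.148792849.
P = 1,600/3.148792849 ≈ 508.1312.

€508.13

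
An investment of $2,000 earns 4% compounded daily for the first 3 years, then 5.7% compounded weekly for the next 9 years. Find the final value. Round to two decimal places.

$3,765.42

After 3 years at 4%: 2,000 × 1.127489438 ≈ 2,254.9789.
Then 9 years at 5.7%: 2,254.9789 × 1.669825353 ≈ 3,765.4209.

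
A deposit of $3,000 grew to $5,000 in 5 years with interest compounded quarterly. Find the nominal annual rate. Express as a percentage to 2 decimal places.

10.35%

(1 + r/4)^20 = 5,000/3,000 = 1.66667.
1 + r/4 = 1.66667^(1/20) ≈ 1.02587, so r/4 ≈ 0.0258703.
r ≈ 4·0.0258703 = 10.34810%.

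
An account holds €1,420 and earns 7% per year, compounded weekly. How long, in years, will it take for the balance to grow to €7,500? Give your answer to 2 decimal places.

23.79 years

(1 + 0.00134615)^(52t) = 7,500/1,420 = 5.2817.
52t·ln(1 + 0.00134615) = ln(5.2817); 52t = 1.6642/0.00134525 ≈ 1237.1291.
t ≈ 23.7909 years.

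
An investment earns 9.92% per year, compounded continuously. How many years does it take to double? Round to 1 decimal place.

7.0 years

e^(0.0992t) = 2, so 0.0992t = ln 2 ≈ 0.69315.
t ≈ 0.69315/0.0992 ≈ 6.9874.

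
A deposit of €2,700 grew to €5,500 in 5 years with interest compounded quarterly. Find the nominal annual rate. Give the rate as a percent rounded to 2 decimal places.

14.49%

(1 + r/4)^20 = 5,500/2,700 = 2.03704.
1 + r/4 = 2.03704^(1/20) ≈ 1.036215, so r/4 ≈ 0.0362152.
r ≈ 4·0.0362152 = 14.48607%.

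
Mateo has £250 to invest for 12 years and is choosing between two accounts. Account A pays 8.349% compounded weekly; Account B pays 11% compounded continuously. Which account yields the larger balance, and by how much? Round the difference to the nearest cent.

Account A growth factor: (1 + 0.08349/52)^624 ≈ 2.7212098; balance ≈ 680.3025.
Account B growth factor: e^(0.11·12) = e^1.32 ≈ 3.74342138; balance ≈ 935.8553.
Account B is larger by 255.5529.

Account B, by £255.55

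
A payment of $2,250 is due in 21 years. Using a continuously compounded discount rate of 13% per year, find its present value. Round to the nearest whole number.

P = A·e^(−rt) = 2,250·e^(−2.73).
e^(−2.73) ≈ 0.06521928967, so P ≈ 146.7434.

$147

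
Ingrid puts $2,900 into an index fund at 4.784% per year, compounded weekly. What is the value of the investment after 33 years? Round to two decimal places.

$14,051.16

Growth factor = (1 + 0.00092)^1716 ≈ 4.8452276649.
A ≈ 2,900 × 4.8452276649 ≈ 14,051.1602.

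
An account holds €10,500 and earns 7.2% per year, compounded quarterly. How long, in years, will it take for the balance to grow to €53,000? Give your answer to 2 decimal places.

22.69 years

(1 + 0.018)^(4t) = 53,000/10,500 = 5.0476.
4t·ln(1 + 0.018) = ln(5.0476); 4t = 1.6189/0.0178399 ≈ 90.7469.
t ≈ 22.6867 years.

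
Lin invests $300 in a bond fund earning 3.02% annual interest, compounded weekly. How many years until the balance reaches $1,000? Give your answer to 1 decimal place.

39.9 years

(1 + 0.000580769)^(52t) = 1,000/300 = 3.3333.
52t·ln(1 + 0.000580769) = ln(3.3333); 52t = 1.204/0.000580601 ≈ 2073.6677.
t ≈ 39.8782 years.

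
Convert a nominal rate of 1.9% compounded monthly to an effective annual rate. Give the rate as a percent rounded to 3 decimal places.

EAR = (1 + 1.9%/12)^12 − 1 = (1 + 0.00158333)^12 − 1.
(1 + 0.00158333)^12 ≈ 1.019166, so EAR ≈ 1.91663%.

1.917%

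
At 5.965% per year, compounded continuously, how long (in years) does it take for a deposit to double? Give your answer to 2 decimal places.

11.62 years

e^(0.05965t) = 2, so 0.05965t = ln 2 ≈ 0.69315.
t ≈ 0.69315/0.05965 ≈ 11.6202.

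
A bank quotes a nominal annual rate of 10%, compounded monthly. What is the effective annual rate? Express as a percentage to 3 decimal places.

10.471%

One year is 12 periods at 0.00833333 each: (1 + 0.00833333)^12 ≈ 1.104713.
EAR = 1.104713 − 1 ≈ 10.47131%.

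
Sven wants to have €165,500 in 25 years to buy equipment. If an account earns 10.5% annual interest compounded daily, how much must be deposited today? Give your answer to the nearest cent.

Periodic rate = 10.5%/365 = 0.000287671; 9125 periods.
P = 165,500/(1 + 0.105/365)^9125 ≈ 165,500/13.7993639967 ≈ 11,993.3064.

€11,993.31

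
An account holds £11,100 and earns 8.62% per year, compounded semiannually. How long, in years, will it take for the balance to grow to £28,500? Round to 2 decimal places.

11.17 years

(1 + 0.0431)^(2t) = 28,500/11,100 = 2.5676.
2t·ln(1 + 0.0431) = ln(2.5676); 2t = 0.94296/0.042197 ≈ 22.3466.
t ≈ 11.1733 years.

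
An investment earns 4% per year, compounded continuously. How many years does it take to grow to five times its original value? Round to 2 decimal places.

40.24 years

e^(0.04t) = 5, so 0.04t = ln 5 ≈ 1.6094.
t ≈ 1.6094/0.04 ≈ 40.2359.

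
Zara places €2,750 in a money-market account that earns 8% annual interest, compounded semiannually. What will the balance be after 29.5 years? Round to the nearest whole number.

€27,816

Periodic rate = 8%/2 = 0.04; periods = 2·29.5 = 59.
A = 2,750·(1 + 0.04)^59 ≈ 2,750·10.115026354 ≈ 27,816.3225.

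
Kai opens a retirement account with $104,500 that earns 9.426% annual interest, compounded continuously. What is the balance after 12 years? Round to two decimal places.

$323,858.62

A = P·e^(rt) = 104,500·e^(0.09426·12) = 104,500·e^1.13112.
e^1.13112 ≈ 3.09912557773, so A ≈ 323,858.6229.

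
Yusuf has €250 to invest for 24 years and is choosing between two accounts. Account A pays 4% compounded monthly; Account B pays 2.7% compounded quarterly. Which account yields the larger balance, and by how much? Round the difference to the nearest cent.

A: (1 + 0.04/12)^288 ≈ 2.60753035, so 250 × 2.60753035 ≈ 651.8826.
B: (1 + 0.00675)^96 ≈ 1.90755591, so 250 × 1.90755591 ≈ 476.8890.
Difference ≈ 174.9936 in favor of A.

Account A, by €174.99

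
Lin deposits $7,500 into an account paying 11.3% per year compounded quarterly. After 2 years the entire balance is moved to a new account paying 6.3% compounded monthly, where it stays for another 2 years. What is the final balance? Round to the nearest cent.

After 2 years at 11.3%: 7,500 × 1.2496538901 ≈ 9,372.4042.
Then 2 years at 6.3%: 9,372.4042 × 1.133908374 ≈ 10,627.4476.

$10,627.45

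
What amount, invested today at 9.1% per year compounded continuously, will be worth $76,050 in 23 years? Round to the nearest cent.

$9,378.23

P = A·e^(−rt) = 76,050·e^(−2.093).
e^(−2.093) ≈ 0.12331663045, so P ≈ 9,378.2297.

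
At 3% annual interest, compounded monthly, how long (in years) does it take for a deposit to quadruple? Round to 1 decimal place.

46.3 years

(1 + 0.0025)^(12t) = 4.
12t = ln 4 / ln(1 + 0.0025) ≈ 1.3863/0.00249688 ≈ 555.2106.
t ≈ 46.2676.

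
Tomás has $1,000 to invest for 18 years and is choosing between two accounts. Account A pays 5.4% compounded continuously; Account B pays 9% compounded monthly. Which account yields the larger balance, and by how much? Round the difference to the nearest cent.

Account B, by $2,379.41

Account A growth factor: e^(0.054·18) = e^0.972 ≈ 2.643225628; balance ≈ 2,643.2256.
Account B growth factor: (1 + 0.0075)^216 ≈ 5.022637555; balance ≈ 5,022.6376.
Account B is larger by 2,379.4119.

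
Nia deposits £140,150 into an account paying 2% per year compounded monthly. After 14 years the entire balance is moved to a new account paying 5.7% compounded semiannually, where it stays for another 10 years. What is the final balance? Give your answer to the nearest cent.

After 14 years at 2%: 140,150 × 1.32282146059 ≈ 185,393.4277.
Then 10 years at 5.7%: 185,393.4277 × 1.75422752306 ≈ 325,222.2535.

£325,222.25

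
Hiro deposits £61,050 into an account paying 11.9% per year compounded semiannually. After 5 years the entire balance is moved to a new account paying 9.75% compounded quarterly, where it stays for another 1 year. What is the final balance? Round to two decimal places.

After 5 years at 11.9%: 61,050 × 1.78241821 ≈ 108,816.6317.
Then 1 years at 9.75%: 108,816.6317 × 1.10112312546 ≈ 119,820.5096.

£119,820.51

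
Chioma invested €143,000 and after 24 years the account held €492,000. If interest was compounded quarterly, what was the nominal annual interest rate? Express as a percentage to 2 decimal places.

5.18%

The 96-period growth factor is 492,000/143,000 = 3.44056.
r/4 = 3.44056^(1/96) − 1 ≈ 0.0129544, so r ≈ 4·0.0129544 = 5.18175%.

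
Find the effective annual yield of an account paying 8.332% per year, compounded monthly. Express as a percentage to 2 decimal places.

8.66%

One year is 12 periods at 0.00694333 each: (1 + 0.00694333)^12 ≈ 1.086577.
EAR = 1.086577 − 1 ≈ 8.65767%.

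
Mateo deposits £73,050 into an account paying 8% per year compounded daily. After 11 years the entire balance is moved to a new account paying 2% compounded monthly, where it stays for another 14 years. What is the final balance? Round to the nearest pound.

After 11 years at 8%: 73,050 × 2.41066724839 ≈ 176,099.2425.
Then 14 years at 2%: 176,099.2425 × 1.32282146059 ≈ 232,947.8572.

£232,948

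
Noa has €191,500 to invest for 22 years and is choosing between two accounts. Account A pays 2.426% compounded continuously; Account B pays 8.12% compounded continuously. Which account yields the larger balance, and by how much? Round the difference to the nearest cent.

Account B, by €816,300.37

A: e^(0.02426·22) = e^0.53372 ≈ 1.70526410665, so 191,500 × 1.70526410665 ≈ 326,558.0764.
B: e^(0.0812·22) = e^1.7864 ≈ 5.967929202624, so 191,500 × 5.967929202624 ≈ 1,142,858.4423.
Difference ≈ 816,300.3659 in favor of B.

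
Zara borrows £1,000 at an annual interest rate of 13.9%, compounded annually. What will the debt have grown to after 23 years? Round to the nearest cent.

£19,954.72

Annual rate = 13.9% = 0.139; years = 23.
A = 1,000·(1 + 0.139)^23 ≈ 1,000·19.954720716 ≈ 19,954.7207.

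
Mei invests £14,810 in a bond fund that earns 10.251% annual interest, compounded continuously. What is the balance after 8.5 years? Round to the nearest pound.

£35,397

A = P·e^(rt) = 14,810·e^(0.10251·8.5) = 14,810·e^0.871335.
e^0.871335 ≈ 2.3900995075, so A ≈ 35,397.3737.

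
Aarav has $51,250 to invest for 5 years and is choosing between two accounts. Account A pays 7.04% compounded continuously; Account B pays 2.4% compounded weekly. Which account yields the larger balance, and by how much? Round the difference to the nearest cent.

A: e^(0.0704·5) = e^0.352 ≈ 1.4219085237, so 51,250 × 1.4219085237 ≈ 72,872.8118.
B: (1 + 0.024/52)^260 ≈ 1.1274656386, so 51,250 × 1.1274656386 ≈ 57,782.6140.
Difference ≈ 15,090.1979 in favor of A.

Account A, by $15,090.20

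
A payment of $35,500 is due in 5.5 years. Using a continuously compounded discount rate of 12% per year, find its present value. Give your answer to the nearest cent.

P = A·e^(−rt) = 35,500·e^(−0.66).
e^(−0.66) ≈ 0.51685133449, so P ≈ 18,348.2224.

$18,348.22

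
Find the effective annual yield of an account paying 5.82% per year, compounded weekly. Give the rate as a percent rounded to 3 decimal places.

5.989%

EAR = (1 + 5.82%/52)^52 − 1 = (1 + 0.00111923)^52 − 1.
(1 + 0.00111923)^52 ≈ 1.059892, so EAR ≈ 5.98925%.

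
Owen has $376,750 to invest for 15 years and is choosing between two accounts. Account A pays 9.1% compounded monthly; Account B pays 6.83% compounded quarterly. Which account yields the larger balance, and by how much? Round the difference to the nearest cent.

Account A, by $427,195.34

Account A growth factor: (1 + 0.091/12)^180 ≈ 3.89561044659; balance ≈ 1,467,671.2358.
Account B growth factor: (1 + 0.017075)^60 ≈ 2.761714381467; balance ≈ 1,040,475.8932.
Account A is larger by 427,195.3425.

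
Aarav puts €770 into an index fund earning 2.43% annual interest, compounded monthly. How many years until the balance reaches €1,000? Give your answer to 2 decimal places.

We need (1 + 0.002025)^(12t) = 1.2987, so 12t = ln 1.2987 / ln 1.002025 ≈ 129.1997.
t ≈ 129.1997/12 = 10.7666 years.

10.77 years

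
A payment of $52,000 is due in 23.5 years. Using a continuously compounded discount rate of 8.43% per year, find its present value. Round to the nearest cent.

P = A·e^(−rt) = 52,000·e^(−1.98105).
e^(−1.98105) ≈ 0.1379243407, so P ≈ 7,172.0657.

$7,172.07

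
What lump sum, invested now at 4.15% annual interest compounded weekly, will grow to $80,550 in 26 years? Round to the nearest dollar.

Periodic rate = 4.15%/52 = 0.000798077; 1352 periods.
P = 80,550/(1 + 0.0415/52)^1352 ≈ 80,550/2.9404706878 ≈ 27,393.5735.

$27,394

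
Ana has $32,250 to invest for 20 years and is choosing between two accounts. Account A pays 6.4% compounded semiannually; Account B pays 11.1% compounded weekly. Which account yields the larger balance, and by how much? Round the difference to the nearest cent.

Account A growth factor: (1 + 0.032)^40 ≈ 3.52523352527; balance ≈ 113,688.7812.
Account B growth factor: (1 + 0.111/52)^1040 ≈ 9.185571552; balance ≈ 296,234.6826.
Account B is larger by 182,545.9014.

Account B, by $182,545.90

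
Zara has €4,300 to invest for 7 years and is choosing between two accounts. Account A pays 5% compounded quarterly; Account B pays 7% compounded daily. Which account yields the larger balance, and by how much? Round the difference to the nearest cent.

A: (1 + 0.0125)^28 ≈ 1.415992304, so 4,300 × 1.415992304 ≈ 6,088.7669.
B: (1 + 0.07/365)^2555 ≈ 1.632239535, so 4,300 × 1.632239535 ≈ 7,018.6300.
Difference ≈ 929.8631 in favor of B.

Account B, by €929.86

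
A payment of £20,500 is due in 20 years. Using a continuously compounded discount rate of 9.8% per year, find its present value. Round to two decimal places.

P = A·e^(−rt) = 20,500·e^(−1.96).
e^(−1.96) ≈ 0.14085842092, so P ≈ 2,887.5976.

£2,887.60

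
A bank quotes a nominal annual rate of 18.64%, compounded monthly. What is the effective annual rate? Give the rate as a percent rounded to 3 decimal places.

EAR = (1 + 18.64%/12)^12 − 1 = (1 + 0.0155333)^12 − 1.
(1 + 0.0155333)^12 ≈ 1.203179, so EAR ≈ 20.31789%.

20.318%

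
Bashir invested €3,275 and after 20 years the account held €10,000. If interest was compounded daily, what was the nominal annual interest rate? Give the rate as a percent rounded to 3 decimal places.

The 7300-period growth factor is 10,000/3,275 = 3.05344.
r/365 = 3.05344^(1/7300) − 1 ≈ 0.000152925, so r ≈ 365·0.000152925 = 5.58176%.

5.582%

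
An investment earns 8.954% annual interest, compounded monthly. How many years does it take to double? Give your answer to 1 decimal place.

(1 + 0.00746167)^(12t) = 2.
12t = ln 2 / ln(1 + 0.00746167) ≈ 0.69315/0.00743397 ≈ 93.2406.
t ≈ 7.7700.

7.8 years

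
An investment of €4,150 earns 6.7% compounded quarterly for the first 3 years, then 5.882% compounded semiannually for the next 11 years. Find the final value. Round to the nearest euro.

After 3 years at 6.7%: 4,150 × 1.220591027 ≈ 5,065.4528.
Then 11 years at 5.882%: 5,065.4528 × 1.892101464 ≈ 9,584.3506.

€9,584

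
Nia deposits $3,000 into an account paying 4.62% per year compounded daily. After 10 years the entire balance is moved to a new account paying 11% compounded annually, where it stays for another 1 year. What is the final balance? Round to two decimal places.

After 10 years at 4.62%: 3,000 × 1.587198899 ≈ 4,761.5967.
Then 1 years at 11%: 4,761.5967 × 1.11 ≈ 5,285.3723.

$5,285.37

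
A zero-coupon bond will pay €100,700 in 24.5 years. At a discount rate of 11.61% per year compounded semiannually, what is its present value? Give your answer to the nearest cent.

€6,342.00

Periodic rate = 11.61%/2 = 0.05805; 49 periods.
P = 100,700/(1 + 0.05805)^49 ≈ 100,700/15.8782773963 ≈ 6,341.9978.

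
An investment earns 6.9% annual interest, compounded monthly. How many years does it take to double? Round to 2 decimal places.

10.07 years

(1 + 0.00575)^(12t) = 2.
12t = ln 2 / ln(1 + 0.00575) ≈ 0.69315/0.00573353 ≈ 120.8936.
t ≈ 10.0745.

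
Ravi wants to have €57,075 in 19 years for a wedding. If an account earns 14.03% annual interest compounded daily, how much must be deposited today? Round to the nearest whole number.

Periodic rate = 14.03%/365 = 0.000384384; 6935 periods.
P = 57,075/(1 + 0.1403/365)^6935 ≈ 57,075/14.370648181 ≈ 3,971.6371.

€3,972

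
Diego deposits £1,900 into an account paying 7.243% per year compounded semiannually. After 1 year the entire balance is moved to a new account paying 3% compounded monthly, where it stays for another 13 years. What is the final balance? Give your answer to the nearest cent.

Phase 1: 1,900·(1 + 0.036215)^2 ≈ 2,040.1089.
Phase 2: 2,040.1089·(1 + 0.0025)^156 ≈ 3,011.7355.

£3,011.74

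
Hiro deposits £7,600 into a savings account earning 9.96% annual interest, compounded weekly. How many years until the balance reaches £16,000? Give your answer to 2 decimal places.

7.48 years

We need (1 + 0.00191538)^(52t) = 2.1053, so 52t = ln 2.1053 / ln 1.001915 ≈ 389.0358.
t ≈ 389.0358/52 = 7.4815 years.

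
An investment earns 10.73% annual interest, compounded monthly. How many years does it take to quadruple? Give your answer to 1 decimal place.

13.0 years

(1 + 0.00894167)^(12t) = 4.
12t = ln 4 / ln(1 + 0.00894167) ≈ 1.3863/0.00890193 ≈ 155.7297.
t ≈ 12.9775.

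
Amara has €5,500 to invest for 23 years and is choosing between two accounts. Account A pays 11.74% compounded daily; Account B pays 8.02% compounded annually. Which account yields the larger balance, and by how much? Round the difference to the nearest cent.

Account A, by €49,388.49

A: (1 + 0.1174/365)^8395 ≈ 14.876247921, so 5,500 × 14.876247921 ≈ 81,819.3636.
B: (1 + 0.0802)^23 ≈ 5.89652274, so 5,500 × 5.89652274 ≈ 32,430.8751.
Difference ≈ 49,388.4885 in favor of A.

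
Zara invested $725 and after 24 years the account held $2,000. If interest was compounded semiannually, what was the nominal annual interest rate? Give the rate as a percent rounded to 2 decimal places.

The 48-period growth factor is 2,000/725 = 2.75862.
r/2 = 2.75862^(1/48) − 1 ≈ 0.0213653, so r ≈ 2·0.0213653 = 4.27305%.

4.27%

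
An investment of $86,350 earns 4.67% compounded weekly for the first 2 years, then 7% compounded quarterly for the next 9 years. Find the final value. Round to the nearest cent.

$177,029.76

After 2 years at 4.67%: 86,350 × 1.09785479011 ≈ 94,799.7611.
Then 9 years at 7%: 94,799.7611 × 1.86740726603 ≈ 177,029.7627.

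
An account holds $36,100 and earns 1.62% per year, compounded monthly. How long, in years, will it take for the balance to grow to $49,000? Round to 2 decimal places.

18.87 years

We need (1 + 0.00135)^(12t) = 1.3573, so 12t = ln 1.3573 / ln 1.00135 ≈ 226.4693.
t ≈ 226.4693/12 = 18.8724 years.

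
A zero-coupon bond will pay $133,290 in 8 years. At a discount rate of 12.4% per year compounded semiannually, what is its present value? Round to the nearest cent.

Periodic rate = 12.4%/2 = 0.062; 16 periods.
P = 133,290/(1 + 0.062)^16 ≈ 133,290/2.61813639514 ≈ 50,910.2582.

$50,910.26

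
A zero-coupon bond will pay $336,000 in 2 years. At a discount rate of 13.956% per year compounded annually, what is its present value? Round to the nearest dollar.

$258,741

Growth factor = (1 + 0.13956)^2 ≈ 1.2985969936.
P = 336,000/1.2985969936 ≈ 258,740.7807.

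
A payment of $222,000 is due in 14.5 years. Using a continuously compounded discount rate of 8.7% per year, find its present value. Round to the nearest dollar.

P = A·e^(−rt) = 222,000·e^(−1.2615).
e^(−1.2615) ≈ 0.283228864411, so P ≈ 62,876.8079.

$62,877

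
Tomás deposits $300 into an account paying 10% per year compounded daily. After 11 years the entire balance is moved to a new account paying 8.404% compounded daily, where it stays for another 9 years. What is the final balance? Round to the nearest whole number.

After 11 years at 10%: 300 × 3.003713458 ≈ 901.1140.
Then 9 years at 8.404%: 901.1140 × 2.130321567 ≈ 1,919.6627.

$1,920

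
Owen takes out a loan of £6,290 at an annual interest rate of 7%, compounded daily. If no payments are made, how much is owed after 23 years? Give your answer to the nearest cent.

£31,462.83

Periodic rate = 7%/365 = 0.000191781; periods = 365·23 = 8395.
A = 6,290·(1 + 0.07/365)^8395 ≈ 6,290·5.0020390344 ≈ 31,462.8255.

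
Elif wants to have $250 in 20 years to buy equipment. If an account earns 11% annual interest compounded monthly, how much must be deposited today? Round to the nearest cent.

$27.98

Growth factor = (1 + 0.11/12)^240 ≈ 8.93501535.
P = 250/8.93501535 ≈ 27.9798.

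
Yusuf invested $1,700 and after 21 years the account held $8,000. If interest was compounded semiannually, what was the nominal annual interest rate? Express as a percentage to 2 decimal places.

7.51%

(1 + r/2)^42 = 8,000/1,700 = 4.70588.
1 + r/2 = 4.70588^(1/42) ≈ 1.037565, so r/2 ≈ 0.0375649.
r ≈ 2·0.0375649 = 7.51298%.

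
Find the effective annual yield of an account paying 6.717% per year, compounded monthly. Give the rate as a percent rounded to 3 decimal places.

6.928%

EAR = (1 + 6.717%/12)^12 − 1 = (1 + 0.0055975)^12 − 1.
(1 + 0.0055975)^12 ≈ 1.069277, so EAR ≈ 6.92770%.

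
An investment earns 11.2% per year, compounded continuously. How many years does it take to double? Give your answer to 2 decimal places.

e^(0.112t) = 2, so 0.112t = ln 2 ≈ 0.69315.
t ≈ 0.69315/0.112 ≈ 6.1888.

6.19 years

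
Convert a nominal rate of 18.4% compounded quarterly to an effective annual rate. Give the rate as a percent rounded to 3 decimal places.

19.709%

One year is 4 periods at 0.046 each: (1 + 0.046)^4 ≈ 1.19709.
EAR = 1.19709 − 1 ≈ 19.70898%.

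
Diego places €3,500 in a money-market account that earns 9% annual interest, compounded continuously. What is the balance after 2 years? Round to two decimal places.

€4,190.26

A = P·e^(rt) = 3,500·e^(0.09·2) = 3,500·e^0.18.
e^0.18 ≈ 1.197217363, so A ≈ 4,190.2608.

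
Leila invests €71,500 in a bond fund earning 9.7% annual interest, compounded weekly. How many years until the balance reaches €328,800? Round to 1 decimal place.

15.7 years

(1 + 0.00186538)^(52t) = 328,800/71,500 = 4.5986.
52t·ln(1 + 0.00186538) = ln(4.5986); 52t = 1.5258/0.00186365 ≈ 818.6917.
t ≈ 15.7441 years.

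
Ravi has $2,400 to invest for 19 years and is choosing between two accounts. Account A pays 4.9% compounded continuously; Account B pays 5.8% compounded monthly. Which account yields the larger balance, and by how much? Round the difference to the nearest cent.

Account A growth factor: e^(0.049·19) = e^0.931 ≈ 2.537044954; balance ≈ 6,088.9079.
Account B growth factor: (1 + 0.058/12)^228 ≈ 3.002200091; balance ≈ 7,205.2802.
Account B is larger by 1,116.3723.

Account B, by $1,116.37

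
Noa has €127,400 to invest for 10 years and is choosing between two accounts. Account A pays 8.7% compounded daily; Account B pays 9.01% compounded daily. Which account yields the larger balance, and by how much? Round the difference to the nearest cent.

A: (1 + 0.087/365)^3650 ≈ 2.38666341898, so 127,400 × 2.38666341898 ≈ 304,060.9196.
B: (1 + 0.0901/365)^3650 ≈ 2.46179020941, so 127,400 × 2.46179020941 ≈ 313,632.0727.
Difference ≈ 9,571.1531 in favor of B.

Account B, by €9,571.15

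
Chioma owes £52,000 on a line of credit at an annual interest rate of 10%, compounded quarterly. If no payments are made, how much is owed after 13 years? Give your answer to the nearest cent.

Periodic rate = 10%/4 = 0.025; periods = 4·13 = 52.
A = 52,000·(1 + 0.025)^52 ≈ 52,000·3.61111234864 ≈ 187,777.8421.

£187,777.84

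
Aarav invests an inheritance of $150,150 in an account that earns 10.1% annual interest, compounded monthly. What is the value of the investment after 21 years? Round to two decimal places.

$1,241,106.61

Growth factor = (1 + 0.101/12)^252 ≈ 8.265778300133.
A ≈ 150,150 × 8.265778300133 ≈ 1,241,106.6118.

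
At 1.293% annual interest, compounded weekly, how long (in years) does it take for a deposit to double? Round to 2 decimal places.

53.61 years

(1 + 0.000248654)^(52t) = 2.
52t = ln 2 / ln(1 + 0.000248654) ≈ 0.69315/0.000248623 ≈ 2787.9454.
t ≈ 53.6143.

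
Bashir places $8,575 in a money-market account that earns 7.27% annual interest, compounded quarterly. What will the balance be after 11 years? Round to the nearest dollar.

Periodic rate = 7.27%/4 = 0.018175; periods = 4·11 = 44.
A = 8,575·(1 + 0.018175)^44 ≈ 8,575·2.2089551 ≈ 18,941.7900.

$18,942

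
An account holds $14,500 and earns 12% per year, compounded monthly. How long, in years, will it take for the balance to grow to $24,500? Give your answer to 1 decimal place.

(1 + 0.01)^(12t) = 24,500/14,500 = 1.6897.
12t·ln(1 + 0.01) = ln(1.6897); 12t = 0.52452/0.00995033 ≈ 52.7143.
t ≈ 4.3929 years.

4.4 years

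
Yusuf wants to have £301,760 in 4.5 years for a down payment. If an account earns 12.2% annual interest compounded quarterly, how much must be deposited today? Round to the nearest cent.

£175,710.51

Growth factor = (1 + 0.0305)^18 ≈ 1.71737022915.
P = 301,760/1.71737022915 ≈ 175,710.5107.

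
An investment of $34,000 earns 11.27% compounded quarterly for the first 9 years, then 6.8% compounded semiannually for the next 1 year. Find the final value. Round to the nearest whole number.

$98,840

After 9 years at 11.27%: 34,000 × 2.7190264577 ≈ 92,446.8996.
Then 1 years at 6.8%: 92,446.8996 × 1.069156 ≈ 98,840.1573.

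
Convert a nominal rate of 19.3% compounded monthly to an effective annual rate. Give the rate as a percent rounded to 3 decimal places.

21.102%

EAR = (1 + 19.3%/12)^12 − 1 = (1 + 0.0160833)^12 − 1.
(1 + 0.0160833)^12 ≈ 1.211022, so EAR ≈ 21.10217%.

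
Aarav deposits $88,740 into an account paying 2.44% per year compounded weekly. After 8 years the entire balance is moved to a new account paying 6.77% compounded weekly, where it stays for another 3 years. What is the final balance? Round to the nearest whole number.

Phase 1: 88,740·(1 + 0.0244/52)^416 ≈ 107,863.3301.
Phase 2: 107,863.3301·(1 + 0.0677/52)^156 ≈ 132,136.1549.

$132,136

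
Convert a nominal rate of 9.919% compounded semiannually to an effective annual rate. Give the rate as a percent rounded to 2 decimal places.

10.16%

EAR = (1 + 9.919%/2)^2 − 1 = (1 + 0.049595)^2 − 1.
(1 + 0.049595)^2 ≈ 1.10165, so EAR ≈ 10.16497%.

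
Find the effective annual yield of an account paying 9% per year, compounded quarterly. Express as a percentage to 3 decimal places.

One year is 4 periods at 0.0225 each: (1 + 0.0225)^4 ≈ 1.093083.
EAR = 1.093083 − 1 ≈ 9.30833%.

9.308%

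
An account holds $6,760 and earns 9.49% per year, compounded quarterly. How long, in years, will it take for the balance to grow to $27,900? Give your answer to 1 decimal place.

(1 + 0.023725)^(4t) = 27,900/6,760 = 4.1272.
4t·ln(1 + 0.023725) = ln(4.1272); 4t = 1.4176/0.0234479 ≈ 60.4575.
t ≈ 15.1144 years.

15.1 years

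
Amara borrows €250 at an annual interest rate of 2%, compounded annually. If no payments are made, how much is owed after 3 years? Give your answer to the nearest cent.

Annual rate = 2% = 0.02; years = 3.
A = 250·(1 + 0.02)^3 ≈ 250·1.061208 ≈ 265.3020.

€265.30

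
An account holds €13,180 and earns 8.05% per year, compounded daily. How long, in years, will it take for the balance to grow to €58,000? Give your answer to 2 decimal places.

18.41 years

(1 + 0.000220548)^(365t) = 58,000/13,180 = 4.4006.
365t·ln(1 + 0.000220548) = ln(4.4006); 365t = 1.4817/0.000220524 ≈ 6719.2005.
t ≈ 18.4088 years.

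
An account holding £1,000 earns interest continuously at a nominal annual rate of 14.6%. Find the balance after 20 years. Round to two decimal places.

£18,541.29

A = P·e^(rt) = 1,000·e^(0.146·20) = 1,000·e^2.92.
e^2.92 ≈ 18.54128746, so A ≈ 18,541.2875.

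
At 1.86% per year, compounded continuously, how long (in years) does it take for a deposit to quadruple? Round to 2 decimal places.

74.53 years

e^(0.0186t) = 4, so 0.0186t = ln 4 ≈ 1.3863.
t ≈ 1.3863/0.0186 ≈ 74.5320.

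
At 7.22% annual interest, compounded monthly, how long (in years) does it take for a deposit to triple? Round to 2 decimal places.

(1 + 0.00601667)^(12t) = 3.
12t = ln 3 / ln(1 + 0.00601667) ≈ 1.0986/0.00599864 ≈ 183.1436.
t ≈ 15.2620.

15.26 years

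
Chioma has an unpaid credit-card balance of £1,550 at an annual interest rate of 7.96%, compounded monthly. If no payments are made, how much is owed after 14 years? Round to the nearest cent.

Periodic rate = 7.96%/12 = 0.00663333; periods = 12·14 = 168.
A = 1,550·(1 + 0.0796/12)^168 ≈ 1,550·3.036544438 ≈ 4,706.6439.

£4,706.64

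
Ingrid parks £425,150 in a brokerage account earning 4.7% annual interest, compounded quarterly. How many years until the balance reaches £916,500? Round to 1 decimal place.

(1 + 0.01175)^(4t) = 916,500/425,150 = 2.1557.
4t·ln(1 + 0.01175) = ln(2.1557); 4t = 0.76812/0.0116815 ≈ 65.7552.
t ≈ 16.4388 years.

16.4 years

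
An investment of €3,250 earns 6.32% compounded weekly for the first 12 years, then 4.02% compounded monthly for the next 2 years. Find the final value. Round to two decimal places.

After 12 years at 6.32%: 3,250 × 2.133874837 ≈ 6,935.0932.
Then 2 years at 4.02%: 6,935.0932 × 1.083574859 ≈ 7,514.6927.

€7,514.69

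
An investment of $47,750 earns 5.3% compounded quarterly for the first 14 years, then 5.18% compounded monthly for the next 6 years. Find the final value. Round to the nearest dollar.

$136,079

Phase 1: 47,750·(1 + 0.01325)^56 ≈ 99,793.8255.
Phase 2: 99,793.8255·(1 + 0.0518/12)^72 ≈ 136,079.2486.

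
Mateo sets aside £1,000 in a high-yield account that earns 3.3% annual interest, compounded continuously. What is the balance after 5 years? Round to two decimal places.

£1,179.39

A = P·e^(rt) = 1,000·e^(0.033·5) = 1,000·e^0.165.
e^0.165 ≈ 1.179393119, so A ≈ 1,179.3931.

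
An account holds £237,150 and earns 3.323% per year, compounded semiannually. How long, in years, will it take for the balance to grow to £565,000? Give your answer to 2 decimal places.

We need (1 + 0.016615)^(2t) = 2.3825, so 2t = ln 2.3825 / ln 1.016615 ≈ 52.6828.
t ≈ 52.6828/2 = 26.3414 years.

26.34 years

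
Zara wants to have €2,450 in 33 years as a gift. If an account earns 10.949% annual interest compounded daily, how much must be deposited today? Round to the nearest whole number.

€66

Growth factor = (1 + 0.10949/365)^12045 ≈ 37.06333412.
P = 2,450/37.06333412 ≈ 66.1031.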